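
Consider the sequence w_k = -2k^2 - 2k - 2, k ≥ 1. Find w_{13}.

w_{13} = -2·13^2 - 2·13 - 2 = -366.

-366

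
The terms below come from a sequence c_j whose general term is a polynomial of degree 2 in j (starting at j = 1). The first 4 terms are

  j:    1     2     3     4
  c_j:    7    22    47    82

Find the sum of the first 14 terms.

5103

1st diffs: 15, 25, 35.
2nd diffs: 10, 10 (constant).
Newton forward-difference form: c_j = 7 + 15·C(j-1,1) + 10·C(j-1,2).
Continuing: …, 127, 182, 247, 322, …, c_{14} = 982.
Summing j = 1..14 (14 terms) gives 5103.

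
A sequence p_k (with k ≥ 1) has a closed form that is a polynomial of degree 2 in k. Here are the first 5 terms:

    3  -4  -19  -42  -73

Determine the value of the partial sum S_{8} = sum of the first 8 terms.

1st diffs: -7, -15, -23, -31.
2nd diffs: -8, -8, -8 (constant).
Newton forward-difference form: p_k = 3 + (-7)·C(k-1,1) + (-8)·C(k-1,2).
Continuing: -112, -159, -214.
Summing k = 1..8 (8 terms) gives -620.

-620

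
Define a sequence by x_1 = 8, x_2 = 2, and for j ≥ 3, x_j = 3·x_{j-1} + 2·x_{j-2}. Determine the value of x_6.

902

Step forward from the initial values:
x_3 = 22, x_4 = 70, x_5 = 254, x_6 = 902.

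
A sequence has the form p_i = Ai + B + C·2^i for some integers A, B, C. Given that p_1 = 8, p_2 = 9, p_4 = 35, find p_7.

356

Write the equations: A + B + 2C = 8; 2A + B + 4C = 9; 4A + B + 16C = 35.
Subtracting the first from the second: A + 2C = 1.
Subtracting the second from the third: 2A + 12C = 26.
Solving: C = 3, A = -5, then B = 7.
So p_i = -5·i + 7 + 3·2^i; at i=7 this is 356.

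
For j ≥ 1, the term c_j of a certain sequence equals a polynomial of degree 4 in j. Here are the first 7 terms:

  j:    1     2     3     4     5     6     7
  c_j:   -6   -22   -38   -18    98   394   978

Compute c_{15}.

1st diffs: -16, -16, 20, 116, 296, 584.
2nd diffs: 0, 36, 96, 180, 288.
3rd diffs: 36, 60, 84, 108.
4th diffs: 24, 24, 24 (constant).
So c_j = j^4 - 4j^3 - j^2 - 2.
Evaluating at j = 15 gives c_{15} = 36898.

36898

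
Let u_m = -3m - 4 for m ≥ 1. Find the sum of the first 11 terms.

Over m = 1..11: Σm = 66.
Total = (-3)·66 + (-4)·11 = -242.

-242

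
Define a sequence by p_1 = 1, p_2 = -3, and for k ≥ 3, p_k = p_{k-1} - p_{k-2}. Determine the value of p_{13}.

1

Compute successive terms:
p_3 = -4;  p_4 = -1;  p_5 = 3;  …;  p_{10} = -1;  p_{11} = 3;  p_{12} = 4;  p_{13} = 1.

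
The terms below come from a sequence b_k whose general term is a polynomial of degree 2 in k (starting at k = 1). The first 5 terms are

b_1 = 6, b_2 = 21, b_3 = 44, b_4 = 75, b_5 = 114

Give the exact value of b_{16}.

1071

1st diffs: 15, 23, 31, 39.
2nd diffs: 8, 8, 8 (constant).
Newton forward-difference form: b_k = 6 + 15·C(k-1,1) + 8·C(k-1,2).
At k = 16: k-1 = 15, so b_{16} = 6 + 225 + 840 = 1071.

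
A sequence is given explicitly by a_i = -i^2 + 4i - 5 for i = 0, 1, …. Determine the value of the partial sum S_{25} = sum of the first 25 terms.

-3825

Over i = 0..24: Σi = 300, Σi² = 4900.
Total = (-1)·4900 + (4)·300 + (-5)·25 = -3825.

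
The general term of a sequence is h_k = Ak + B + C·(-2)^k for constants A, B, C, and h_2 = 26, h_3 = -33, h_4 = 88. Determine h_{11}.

-10225

Plug in k = 2, 3, 4: 2A + B + 4C = 26; 3A + B - 8C = -33; 4A + B + 16C = 88.
Subtracting the first from the second: A - 12C = -59.
Subtracting the second from the third: A + 24C = 121.
Solving: C = 5, A = 1, then B = 4.
Therefore h_{11} = 11 + 4 + 5·(-2048) = -10225.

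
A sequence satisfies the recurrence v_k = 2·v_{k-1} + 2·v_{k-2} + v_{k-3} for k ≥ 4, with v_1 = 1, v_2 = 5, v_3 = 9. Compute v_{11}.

Compute successive terms:
v_4 = 29; v_5 = 81; v_6 = 229; v_7 = 649; v_8 = 1837; v_9 = 5201; v_{10} = 14725; v_{11} = 41689.

41689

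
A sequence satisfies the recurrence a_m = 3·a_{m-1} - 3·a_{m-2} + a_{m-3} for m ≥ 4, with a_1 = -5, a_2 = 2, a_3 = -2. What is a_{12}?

-533

Compute successive terms:
a_4 = -17  a_5 = -43  a_6 = -80  a_7 = -128  a_8 = -187  a_9 = -257  a_{10} = -338  a_{11} = -430  a_{12} = -533.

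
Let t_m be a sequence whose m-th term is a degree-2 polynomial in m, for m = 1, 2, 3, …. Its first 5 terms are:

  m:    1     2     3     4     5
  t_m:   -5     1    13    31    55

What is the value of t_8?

163

1st diffs: 6, 12, 18, 24.
2nd diffs: 6, 6, 6 (constant).
Newton forward-difference form: t_m = -5 + 6·C(m-1,1) + 6·C(m-1,2).
At m = 8: m-1 = 7, so t_8 = -5 + 42 + 126 = 163.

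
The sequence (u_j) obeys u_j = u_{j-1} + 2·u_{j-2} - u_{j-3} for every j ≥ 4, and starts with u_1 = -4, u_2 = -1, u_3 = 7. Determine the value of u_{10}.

399

Iterate the recurrence:
u_4 = 9;  u_5 = 24;  u_6 = 35;  u_7 = 74;  u_8 = 120;  u_9 = 233;  u_{10} = 399.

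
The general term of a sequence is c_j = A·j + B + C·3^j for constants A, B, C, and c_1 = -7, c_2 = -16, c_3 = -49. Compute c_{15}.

At j = 1, 2, 3: A + B + 3C = -7; 2A + B + 9C = -16; 3A + B + 27C = -49.
Subtracting the first from the second: A + 6C = -9.
Subtracting the second from the third: A + 18C = -33.
Solving: C = -2, A = 3, then B = -4.
Therefore c_{15} = 45 + (-4) + (-2)·14348907 = -28697773.

-28697773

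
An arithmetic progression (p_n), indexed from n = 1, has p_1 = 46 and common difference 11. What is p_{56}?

651

p_n = 46 + (n - 1)·11.
p_{56} = 46 + 55·11 = 651.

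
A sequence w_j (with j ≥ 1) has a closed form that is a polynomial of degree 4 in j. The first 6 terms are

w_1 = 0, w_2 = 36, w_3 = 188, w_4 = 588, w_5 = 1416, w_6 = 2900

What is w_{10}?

21636

1st diffs: 36, 152, 400, 828, 1484.
2nd diffs: 116, 248, 428, 656.
3rd diffs: 132, 180, 228.
4th diffs: 48, 48 (constant).
Newton forward-difference form: w_j = 36·C(j-1,1) + 116·C(j-1,2) + 132·C(j-1,3) + 48·C(j-1,4).
At j = 10: j-1 = 9, so w_{10} = 324 + 4176 + 11088 + 6048 = 21636.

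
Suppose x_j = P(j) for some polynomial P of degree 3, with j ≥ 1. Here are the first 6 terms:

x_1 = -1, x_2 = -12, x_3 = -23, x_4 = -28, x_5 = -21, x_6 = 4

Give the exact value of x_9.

247

1st diffs: -11, -11, -5, 7, 25.
2nd diffs: 0, 6, 12, 18.
3rd diffs: 6, 6, 6 (constant).
Newton forward-difference form: x_j = -1 + (-11)·C(j-1,1) + 6·C(j-1,3).
At j = 9: j-1 = 8, so x_9 = -1 - 88 + 336 = 247.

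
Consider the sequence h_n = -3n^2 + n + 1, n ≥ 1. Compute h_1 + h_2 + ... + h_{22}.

Over n = 1..22: Σn = 253, Σn² = 3795.
Total = (-3)·3795 + (1)·253 + (1)·22 = -11110.

-11110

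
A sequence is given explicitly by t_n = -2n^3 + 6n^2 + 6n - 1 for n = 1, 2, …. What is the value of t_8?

t_8 = -2·8^3 + 6·8^2 + 6·8 - 1 = -593.

-593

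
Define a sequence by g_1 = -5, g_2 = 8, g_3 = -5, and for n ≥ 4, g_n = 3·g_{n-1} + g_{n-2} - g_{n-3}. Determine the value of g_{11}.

-19017

Compute successive terms:
g_4 = -2; g_5 = -19; g_6 = -54; g_7 = -179; g_8 = -572; g_9 = -1841; g_{10} = -5916; g_{11} = -19017.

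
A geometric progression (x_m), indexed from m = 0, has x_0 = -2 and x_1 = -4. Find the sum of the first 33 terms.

-17179869182

Common ratio r = 2.
x_m = (-2)·2^(m-0).
S = (-2)·(2^33 - 1)/(2 - 1) = (-2)·(8589934592 - 1)/(1) = -17179869182.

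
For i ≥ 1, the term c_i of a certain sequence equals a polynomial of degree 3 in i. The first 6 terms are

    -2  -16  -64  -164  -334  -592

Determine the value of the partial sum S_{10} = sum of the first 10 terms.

-8510

1st diffs: -14, -48, -100, -170, -258.
2nd diffs: -34, -52, -70, -88.
3rd diffs: -18, -18, -18 (constant).
Newton forward-difference form: c_i = -2 + (-14)·C(i-1,1) + (-34)·C(i-1,2) + (-18)·C(i-1,3).
Continuing: -956, -1444, -2074, -2864.
Summing i = 1..10 (10 terms) gives -8510.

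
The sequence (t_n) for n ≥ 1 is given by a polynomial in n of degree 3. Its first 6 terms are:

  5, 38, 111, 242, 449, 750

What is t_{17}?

15413

1st diffs: 33, 73, 131, 207, 301.
2nd diffs: 40, 58, 76, 94.
3rd diffs: 18, 18, 18 (constant).
So t_n = 3n^3 + 2n^2 + 6n - 6.
Evaluating at n = 17 gives t_{17} = 15413.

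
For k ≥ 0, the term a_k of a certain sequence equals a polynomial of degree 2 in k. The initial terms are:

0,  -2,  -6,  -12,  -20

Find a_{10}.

1st diffs: -2, -4, -6, -8.
2nd diffs: -2, -2, -2 (constant).
Newton forward-difference form: a_k = (-2)·C(k,1) + (-2)·C(k,2).
At k = 10: k = 10, so a_{10} = -20 - 90 = -110.

-110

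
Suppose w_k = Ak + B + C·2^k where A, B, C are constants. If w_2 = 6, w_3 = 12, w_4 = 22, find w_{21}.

Plug in k = 2, 3, 4: 2A + B + 4C = 6; 3A + B + 8C = 12; 4A + B + 16C = 22.
Subtracting the first from the second: A + 4C = 6.
Subtracting the second from the third: A + 8C = 10.
Solving: C = 1, A = 2, then B = -2.
Therefore w_{21} = 42 + (-2) + 1·2097152 = 2097192.

2097192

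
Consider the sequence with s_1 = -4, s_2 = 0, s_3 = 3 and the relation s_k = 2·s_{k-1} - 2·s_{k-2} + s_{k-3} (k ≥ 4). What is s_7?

-4

Step forward from the initial values:
s_4 = 2;  s_5 = -2;  s_6 = -5;  s_7 = -4.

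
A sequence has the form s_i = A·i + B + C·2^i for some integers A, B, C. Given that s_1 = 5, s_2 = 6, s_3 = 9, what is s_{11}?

2041

Plug in i = 1, 2, 3: A + B + 2C = 5; 2A + B + 4C = 6; 3A + B + 8C = 9.
Subtracting the first from the second: A + 2C = 1.
Subtracting the second from the third: A + 4C = 3.
Solving: C = 1, A = -1, then B = 4.
Hence s_{11} = -1·11 + 4 + 1·2048 = 2041.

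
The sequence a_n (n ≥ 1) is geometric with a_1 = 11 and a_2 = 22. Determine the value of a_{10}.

5632

Common ratio r = 2.
a_n = 11·2^(n-1).
a_{10} = 11·2^9 = 5632.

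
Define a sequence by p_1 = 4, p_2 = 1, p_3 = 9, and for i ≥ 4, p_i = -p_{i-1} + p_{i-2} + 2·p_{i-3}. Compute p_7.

4

Iterate the recurrence:
p_4 = 0  p_5 = 11  p_6 = 7  p_7 = 4.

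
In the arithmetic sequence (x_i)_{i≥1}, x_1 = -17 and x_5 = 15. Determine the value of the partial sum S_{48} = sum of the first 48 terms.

Common difference d = (15 - (-17)) / (5 - 1) = 8.
x_i = -17 + (i - 1)·8.
x_{48} = 359; S = 48·(-17 + 359)/2 = 8208.

8208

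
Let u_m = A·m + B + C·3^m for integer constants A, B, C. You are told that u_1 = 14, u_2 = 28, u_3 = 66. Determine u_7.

The three given values yield: A + B + 3C = 14; 2A + B + 9C = 28; 3A + B + 27C = 66.
Subtracting the first from the second: A + 6C = 14.
Subtracting the second from the third: A + 18C = 38.
Solving: C = 2, A = 2, then B = 6.
So u_m = 2·m + 6 + 2·3^m; at m=7 this is 4394.

4394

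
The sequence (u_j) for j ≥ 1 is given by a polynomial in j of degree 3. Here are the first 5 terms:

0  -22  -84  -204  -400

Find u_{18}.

-18054

1st diffs: -22, -62, -120, -196.
2nd diffs: -40, -58, -76.
3rd diffs: -18, -18 (constant).
Newton forward-difference form: u_j = (-22)·C(j-1,1) + (-40)·C(j-1,2) + (-18)·C(j-1,3).
At j = 18: j-1 = 17, so u_{18} = -374 - 5440 - 12240 = -18054.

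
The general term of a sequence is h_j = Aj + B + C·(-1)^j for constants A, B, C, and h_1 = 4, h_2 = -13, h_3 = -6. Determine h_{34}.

-173

Plug in j = 1, 2, 3: A + B - C = 4; 2A + B + C = -13; 3A + B - C = -6.
Subtracting the first from the second: A + 2C = -17.
Subtracting the second from the third: A - 2C = 7.
Solving: C = -6, A = -5, then B = 3.
Therefore h_{34} = -170 + 3 + (-6)·1 = -173.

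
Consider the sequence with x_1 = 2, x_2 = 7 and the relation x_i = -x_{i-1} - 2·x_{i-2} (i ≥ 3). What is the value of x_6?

-19

Iterate the recurrence:
x_3 = -11; x_4 = -3; x_5 = 25; x_6 = -19.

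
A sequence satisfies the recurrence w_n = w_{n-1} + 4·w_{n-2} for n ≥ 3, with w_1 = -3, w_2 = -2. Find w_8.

Iterate the recurrence:
w_3 = -14  w_4 = -22  w_5 = -78  w_6 = -166  w_7 = -478  w_8 = -1142.

-1142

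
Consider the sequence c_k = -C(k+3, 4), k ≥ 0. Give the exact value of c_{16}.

C(19, 4) = 3876, so c_{16} = -3876.

-3876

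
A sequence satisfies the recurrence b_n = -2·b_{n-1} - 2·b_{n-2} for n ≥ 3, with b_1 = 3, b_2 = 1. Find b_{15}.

512

b_3 = -8  b_4 = 14  b_5 = -12  …  b_{12} = 224  b_{13} = -192  b_{14} = -64  b_{15} = 512.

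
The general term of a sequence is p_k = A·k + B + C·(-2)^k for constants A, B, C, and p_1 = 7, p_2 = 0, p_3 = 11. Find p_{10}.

The three given values yield: A + B - 2C = 7; 2A + B + 4C = 0; 3A + B - 8C = 11.
Subtracting the first from the second: A + 6C = -7.
Subtracting the second from the third: A - 12C = 11.
Solving: C = -1, A = -1, then B = 6.
So p_k = -1·k + 6 + (-1)·(-2)^k; at k=10 this is -1028.

-1028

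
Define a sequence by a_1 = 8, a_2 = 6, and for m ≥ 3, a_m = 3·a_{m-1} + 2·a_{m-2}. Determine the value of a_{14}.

a_3 = 34; a_4 = 114; a_5 = 410; …; a_{11} = 835690; a_{12} = 2976354; a_{13} = 10600442; a_{14} = 37754034.

37754034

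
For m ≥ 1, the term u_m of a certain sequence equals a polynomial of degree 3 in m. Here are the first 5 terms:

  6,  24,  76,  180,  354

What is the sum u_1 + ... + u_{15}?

1st diffs: 18, 52, 104, 174.
2nd diffs: 34, 52, 70.
3rd diffs: 18, 18 (constant).
Newton forward-difference form: u_m = 6 + 18·C(m-1,1) + 34·C(m-1,2) + 18·C(m-1,3).
Continuing: …, 616, 984, 1476, 2110, …, u_{15} = 9904.
Summing m = 1..15 (15 terms) gives 42020.

42020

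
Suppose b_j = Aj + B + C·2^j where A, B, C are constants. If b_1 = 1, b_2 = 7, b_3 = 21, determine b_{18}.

1048535

At j = 1, 2, 3: A + B + 2C = 1; 2A + B + 4C = 7; 3A + B + 8C = 21.
Subtracting the first from the second: A + 2C = 6.
Subtracting the second from the third: A + 4C = 14.
Solving: C = 4, A = -2, then B = -5.
Hence b_{18} = -2·18 + (-5) + 4·262144 = 1048535.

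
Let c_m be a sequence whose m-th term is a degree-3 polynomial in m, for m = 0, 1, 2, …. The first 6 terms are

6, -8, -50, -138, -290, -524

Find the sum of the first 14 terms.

-29400

1st diffs: -14, -42, -88, -152, -234.
2nd diffs: -28, -46, -64, -82.
3rd diffs: -18, -18, -18 (constant).
Newton forward-difference form: c_m = 6 + (-14)·C(m,1) + (-28)·C(m,2) + (-18)·C(m,3).
Continuing: …, -858, -1310, -1898, -2640, …, c_{13} = -7508.
Summing m = 0..13 (14 terms) gives -29400.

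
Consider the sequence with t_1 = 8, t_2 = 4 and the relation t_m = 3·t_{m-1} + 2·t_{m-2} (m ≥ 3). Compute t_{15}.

108832492

Iterate the recurrence:
t_3 = 28, t_4 = 92, t_5 = 332, …, t_{12} = 2409020, t_{13} = 8579852, t_{14} = 30557596, t_{15} = 108832492.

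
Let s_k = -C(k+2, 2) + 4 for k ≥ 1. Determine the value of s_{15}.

-132

C(17, 2) = 136, so s_{15} = -132.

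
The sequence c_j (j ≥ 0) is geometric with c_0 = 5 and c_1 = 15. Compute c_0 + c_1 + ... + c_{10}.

Common ratio r = 3.
c_j = 5·3^(j-0).
S = 5·(3^11 - 1)/(3 - 1) = 5·(177147 - 1)/(2) = 442865.

442865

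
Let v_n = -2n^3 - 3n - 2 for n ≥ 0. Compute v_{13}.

-4435

v_{13} = -2·13^3 - 3·13 - 2 = -4435.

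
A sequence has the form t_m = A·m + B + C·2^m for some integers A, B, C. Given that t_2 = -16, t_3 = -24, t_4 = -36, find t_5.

Write the equations: 2A + B + 4C = -16; 3A + B + 8C = -24; 4A + B + 16C = -36.
Subtracting the first from the second: A + 4C = -8.
Subtracting the second from the third: A + 8C = -12.
Solving: C = -1, A = -4, then B = -4.
So t_m = -4·m + (-4) + (-1)·2^m; at m=5 this is -56.

-56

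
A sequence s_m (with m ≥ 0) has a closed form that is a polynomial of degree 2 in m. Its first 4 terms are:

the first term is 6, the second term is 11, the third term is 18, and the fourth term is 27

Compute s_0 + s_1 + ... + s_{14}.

1525

1st diffs: 5, 7, 9.
2nd diffs: 2, 2 (constant).
So s_m = m^2 + 4m + 6.
Continuing: …, 38, 51, 66, 83, …, s_{14} = 258.
Summing m = 0..14 (15 terms) gives 1525.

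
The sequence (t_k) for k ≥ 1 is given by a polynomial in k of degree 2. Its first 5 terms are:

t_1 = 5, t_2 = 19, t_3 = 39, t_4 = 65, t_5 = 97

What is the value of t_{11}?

415

1st diffs: 14, 20, 26, 32.
2nd diffs: 6, 6, 6 (constant).
Newton forward-difference form: t_k = 5 + 14·C(k-1,1) + 6·C(k-1,2).
At k = 11: k-1 = 10, so t_{11} = 5 + 140 + 270 = 415.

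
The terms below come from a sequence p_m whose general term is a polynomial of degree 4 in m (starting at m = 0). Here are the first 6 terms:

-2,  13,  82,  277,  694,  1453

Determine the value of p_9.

11149

1st diffs: 15, 69, 195, 417, 759.
2nd diffs: 54, 126, 222, 342.
3rd diffs: 72, 96, 120.
4th diffs: 24, 24 (constant).
Newton forward-difference form: p_m = -2 + 15·C(m,1) + 54·C(m,2) + 72·C(m,3) + 24·C(m,4).
At m = 9: m = 9, so p_9 = -2 + 135 + 1944 + 6048 + 3024 = 11149.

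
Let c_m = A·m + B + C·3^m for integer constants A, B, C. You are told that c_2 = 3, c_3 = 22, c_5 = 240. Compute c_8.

6561

Write the equations: 2A + B + 9C = 3; 3A + B + 27C = 22; 5A + B + 243C = 240.
Subtracting the first from the second: A + 18C = 19.
Subtracting the second from the third: 2A + 216C = 218.
Solving: C = 1, A = 1, then B = -8.
Therefore c_8 = 8 + (-8) + 1·6561 = 6561.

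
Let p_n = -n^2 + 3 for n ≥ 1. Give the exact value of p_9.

-78

p_9 = -1·9^2 + 3 = -78.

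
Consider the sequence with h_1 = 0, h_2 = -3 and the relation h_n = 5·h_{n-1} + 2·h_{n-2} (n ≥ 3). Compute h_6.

Step forward from the initial values:
h_3 = -15;  h_4 = -81;  h_5 = -435;  h_6 = -2337.

-2337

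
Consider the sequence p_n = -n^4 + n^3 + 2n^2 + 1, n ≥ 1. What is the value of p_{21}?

-184337

p_{21} = -1·21^4 + 1·21^3 + 2·21^2 + 1 = -184337.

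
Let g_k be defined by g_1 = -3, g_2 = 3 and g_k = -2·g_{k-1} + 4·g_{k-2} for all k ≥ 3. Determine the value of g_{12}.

g_3 = -18;  g_4 = 48;  g_5 = -168;  g_6 = 528;  g_7 = -1728;  g_8 = 5568;  g_9 = -18048;  g_{10} = 58368;  g_{11} = -188928;  g_{12} = 611328.

611328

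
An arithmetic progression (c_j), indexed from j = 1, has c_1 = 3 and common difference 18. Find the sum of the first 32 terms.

c_j = 3 + (j - 1)·18.
c_{32} = 561; S = 32·(3 + 561)/2 = 9024.

9024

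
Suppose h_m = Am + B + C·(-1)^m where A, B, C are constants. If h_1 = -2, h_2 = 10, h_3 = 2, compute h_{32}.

Write the equations: A + B - C = -2; 2A + B + C = 10; 3A + B - C = 2.
Subtracting the first from the second: A + 2C = 12.
Subtracting the second from the third: A - 2C = -8.
Solving: C = 5, A = 2, then B = 1.
Hence h_{32} = 2·32 + 1 + 5·1 = 70.

70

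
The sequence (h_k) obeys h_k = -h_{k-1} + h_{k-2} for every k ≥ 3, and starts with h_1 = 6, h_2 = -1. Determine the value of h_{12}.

Step forward from the initial values:
h_3 = 7, h_4 = -8, h_5 = 15, h_6 = -23, h_7 = 38, h_8 = -61, h_9 = 99, h_{10} = -160, h_{11} = 259, h_{12} = -419.

-419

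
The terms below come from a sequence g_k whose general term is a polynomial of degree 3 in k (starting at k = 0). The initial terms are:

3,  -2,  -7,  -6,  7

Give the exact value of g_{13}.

1654

1st diffs: -5, -5, 1, 13.
2nd diffs: 0, 6, 12.
3rd diffs: 6, 6 (constant).
So g_k = k^3 - 3k^2 - 3k + 3.
Evaluating at k = 13 gives g_{13} = 1654.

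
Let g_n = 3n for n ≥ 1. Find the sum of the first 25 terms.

975

Over n = 1..25: Σn = 325.
Total = (3)·325 = 975.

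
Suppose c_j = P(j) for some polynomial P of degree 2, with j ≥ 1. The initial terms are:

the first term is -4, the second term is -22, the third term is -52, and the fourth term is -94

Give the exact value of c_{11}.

-724

1st diffs: -18, -30, -42.
2nd diffs: -12, -12 (constant).
So c_j = -6j^2 + 2.
Evaluating at j = 11 gives c_{11} = -724.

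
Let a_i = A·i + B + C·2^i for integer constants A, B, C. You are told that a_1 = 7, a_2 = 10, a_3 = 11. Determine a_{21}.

Write the equations: A + B + 2C = 7; 2A + B + 4C = 10; 3A + B + 8C = 11.
Subtracting the first from the second: A + 2C = 3.
Subtracting the second from the third: A + 4C = 1.
Solving: C = -1, A = 5, then B = 4.
Hence a_{21} = 5·21 + 4 + (-1)·2097152 = -2097043.

-2097043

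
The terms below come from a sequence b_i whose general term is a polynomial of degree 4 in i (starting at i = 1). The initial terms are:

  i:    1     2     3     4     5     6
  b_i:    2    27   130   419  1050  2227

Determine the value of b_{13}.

52970

1st diffs: 25, 103, 289, 631, 1177.
2nd diffs: 78, 186, 342, 546.
3rd diffs: 108, 156, 204.
4th diffs: 48, 48 (constant).
Newton forward-difference form: b_i = 2 + 25·C(i-1,1) + 78·C(i-1,2) + 108·C(i-1,3) + 48·C(i-1,4).
At i = 13: i-1 = 12, so b_{13} = 2 + 300 + 5148 + 23760 + 23760 = 52970.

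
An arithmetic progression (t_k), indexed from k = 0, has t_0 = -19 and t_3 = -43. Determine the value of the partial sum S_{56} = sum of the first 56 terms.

Common difference d = (-43 - (-19)) / (3 - 0) = -8.
t_k = -19 + (k - 0)·(-8).
t_{55} = -459; S = 56·(-19 + (-459))/2 = -13384.

-13384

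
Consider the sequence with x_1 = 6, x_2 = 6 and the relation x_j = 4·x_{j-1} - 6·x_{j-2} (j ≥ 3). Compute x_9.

Step forward from the initial values:
x_3 = -12; x_4 = -84; x_5 = -264; x_6 = -552; x_7 = -624; x_8 = 816; x_9 = 7008.

7008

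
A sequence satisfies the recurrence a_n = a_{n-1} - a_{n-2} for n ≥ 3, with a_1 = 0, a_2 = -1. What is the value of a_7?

Compute successive terms:
a_3 = -1;  a_4 = 0;  a_5 = 1;  a_6 = 1;  a_7 = 0.

0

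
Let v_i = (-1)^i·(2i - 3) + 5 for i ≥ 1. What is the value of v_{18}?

38

(-1)^18 = 1; 2i - 3 at i=18 is 33; so v_{18} = 38.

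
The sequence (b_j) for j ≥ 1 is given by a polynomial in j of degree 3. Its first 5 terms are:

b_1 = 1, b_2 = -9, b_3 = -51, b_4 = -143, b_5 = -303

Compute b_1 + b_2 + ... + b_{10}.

1st diffs: -10, -42, -92, -160.
2nd diffs: -32, -50, -68.
3rd diffs: -18, -18 (constant).
So b_j = -3j^3 + 2j^2 + 5j - 3.
Continuing: …, -549, -899, -1371, -1983, …, b_{10} = -2753.
Summing j = 1..10 (10 terms) gives -8060.

-8060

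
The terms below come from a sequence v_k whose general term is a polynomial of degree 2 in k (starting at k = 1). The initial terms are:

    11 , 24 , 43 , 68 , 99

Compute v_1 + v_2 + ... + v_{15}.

1st diffs: 13, 19, 25, 31.
2nd diffs: 6, 6, 6 (constant).
Newton forward-difference form: v_k = 11 + 13·C(k-1,1) + 6·C(k-1,2).
Continuing: …, 136, 179, 228, 283, …, v_{15} = 739.
Summing k = 1..15 (15 terms) gives 4260.

4260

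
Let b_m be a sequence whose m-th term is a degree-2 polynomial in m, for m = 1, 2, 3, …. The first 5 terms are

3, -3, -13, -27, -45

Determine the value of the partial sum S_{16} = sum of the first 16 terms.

-2912

1st diffs: -6, -10, -14, -18.
2nd diffs: -4, -4, -4 (constant).
Newton forward-difference form: b_m = 3 + (-6)·C(m-1,1) + (-4)·C(m-1,2).
Continuing: …, -67, -93, -123, -157, …, b_{16} = -507.
Summing m = 1..16 (16 terms) gives -2912.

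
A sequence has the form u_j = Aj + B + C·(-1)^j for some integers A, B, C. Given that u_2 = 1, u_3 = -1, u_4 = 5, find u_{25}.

Plug in j = 2, 3, 4: 2A + B + C = 1; 3A + B - C = -1; 4A + B + C = 5.
Subtracting the first from the second: A - 2C = -2.
Subtracting the second from the third: A + 2C = 6.
Solving: C = 2, A = 2, then B = -5.
So u_j = 2·j + (-5) + 2·(-1)^j; at j=25 this is 43.

43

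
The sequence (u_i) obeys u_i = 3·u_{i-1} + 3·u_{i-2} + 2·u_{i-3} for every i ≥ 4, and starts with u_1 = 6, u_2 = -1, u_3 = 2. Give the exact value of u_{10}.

u_4 = 15, u_5 = 49, u_6 = 196, u_7 = 765, u_8 = 2981, u_9 = 11630, u_{10} = 45363.

45363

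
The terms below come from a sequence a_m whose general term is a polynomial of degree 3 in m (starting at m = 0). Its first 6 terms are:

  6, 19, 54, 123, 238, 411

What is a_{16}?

1st diffs: 13, 35, 69, 115, 173.
2nd diffs: 22, 34, 46, 58.
3rd diffs: 12, 12, 12 (constant).
Newton forward-difference form: a_m = 6 + 13·C(m,1) + 22·C(m,2) + 12·C(m,3).
At m = 16: m = 16, so a_{16} = 6 + 208 + 2640 + 6720 = 9574.

9574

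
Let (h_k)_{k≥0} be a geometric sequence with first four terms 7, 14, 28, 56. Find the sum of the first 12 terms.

Common ratio r = 2.
h_k = 7·2^(k-0).
S = 7·(2^12 - 1)/(2 - 1) = 7·(4096 - 1)/(1) = 28665.

28665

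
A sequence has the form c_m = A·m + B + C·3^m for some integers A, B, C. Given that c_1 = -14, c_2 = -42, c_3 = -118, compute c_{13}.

At m = 1, 2, 3: A + B + 3C = -14; 2A + B + 9C = -42; 3A + B + 27C = -118.
Subtracting the first from the second: A + 6C = -28.
Subtracting the second from the third: A + 18C = -76.
Solving: C = -4, A = -4, then B = 2.
Hence c_{13} = -4·13 + 2 + (-4)·1594323 = -6377342.

-6377342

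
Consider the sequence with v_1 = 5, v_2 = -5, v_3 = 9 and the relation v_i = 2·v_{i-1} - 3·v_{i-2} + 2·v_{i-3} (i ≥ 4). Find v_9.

161

v_4 = 43  v_5 = 49  v_6 = -13  v_7 = -87  v_8 = -37  v_9 = 161.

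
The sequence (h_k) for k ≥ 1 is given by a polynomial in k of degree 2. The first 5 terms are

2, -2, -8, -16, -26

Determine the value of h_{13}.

-178

1st diffs: -4, -6, -8, -10.
2nd diffs: -2, -2, -2 (constant).
So h_k = -k^2 - k + 4.
Evaluating at k = 13 gives h_{13} = -178.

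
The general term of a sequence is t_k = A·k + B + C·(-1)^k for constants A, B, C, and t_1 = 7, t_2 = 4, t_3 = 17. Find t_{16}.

The three given values yield: A + B - C = 7; 2A + B + C = 4; 3A + B - C = 17.
Subtracting the first from the second: A + 2C = -3.
Subtracting the second from the third: A - 2C = 13.
Solving: C = -4, A = 5, then B = -2.
So t_k = 5·k + (-2) + (-4)·(-1)^k; at k=16 this is 74.

74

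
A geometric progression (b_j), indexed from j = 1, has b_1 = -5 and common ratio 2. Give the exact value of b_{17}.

-327680

b_j = (-5)·2^(j-1).
b_{17} = (-5)·2^16 = -327680.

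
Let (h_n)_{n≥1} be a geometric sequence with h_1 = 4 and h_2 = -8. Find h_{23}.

Common ratio r = -2.
h_n = 4·(-2)^(n-1).
h_{23} = 4·(-2)^22 = 16777216.

16777216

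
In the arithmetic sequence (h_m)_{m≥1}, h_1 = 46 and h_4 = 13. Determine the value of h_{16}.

-119

Common difference d = (13 - 46) / (4 - 1) = -11.
h_m = 46 + (m - 1)·(-11).
h_{16} = 46 + 15·(-11) = -119.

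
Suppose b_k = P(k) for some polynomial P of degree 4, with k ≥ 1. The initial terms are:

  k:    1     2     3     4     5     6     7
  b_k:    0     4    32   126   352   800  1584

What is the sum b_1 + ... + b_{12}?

45342

1st diffs: 4, 28, 94, 226, 448, 784.
2nd diffs: 24, 66, 132, 222, 336.
3rd diffs: 42, 66, 90, 114.
4th diffs: 24, 24, 24 (constant).
So b_k = k^4 - 3k^3 + 5k^2 - 5k + 2.
Continuing: …, 2842, 4736, 7452, 11200, …, b_{12} = 16214.
Summing k = 1..12 (12 terms) gives 45342.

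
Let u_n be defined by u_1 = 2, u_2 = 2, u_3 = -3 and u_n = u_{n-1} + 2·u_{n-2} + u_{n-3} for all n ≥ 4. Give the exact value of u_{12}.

u_4 = 3; u_5 = -1; u_6 = 2; u_7 = 3; u_8 = 6; u_9 = 14; u_{10} = 29; u_{11} = 63; u_{12} = 135.

135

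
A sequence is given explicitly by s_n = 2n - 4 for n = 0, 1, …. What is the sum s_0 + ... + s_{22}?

Over n = 0..22: Σn = 253.
Total = (2)·253 + (-4)·23 = 414.

414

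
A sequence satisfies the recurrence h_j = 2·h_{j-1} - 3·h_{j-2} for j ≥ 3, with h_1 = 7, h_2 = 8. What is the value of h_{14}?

8612

Compute successive terms:
h_3 = -5, h_4 = -34, h_5 = -53, …, h_{11} = -1709, h_{12} = -1642, h_{13} = 1843, h_{14} = 8612.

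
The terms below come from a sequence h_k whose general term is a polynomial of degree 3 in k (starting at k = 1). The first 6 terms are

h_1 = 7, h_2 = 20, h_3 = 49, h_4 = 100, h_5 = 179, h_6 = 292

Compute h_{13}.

1st diffs: 13, 29, 51, 79, 113.
2nd diffs: 16, 22, 28, 34.
3rd diffs: 6, 6, 6 (constant).
Newton forward-difference form: h_k = 7 + 13·C(k-1,1) + 16·C(k-1,2) + 6·C(k-1,3).
At k = 13: k-1 = 12, so h_{13} = 7 + 156 + 1056 + 1320 = 2539.

2539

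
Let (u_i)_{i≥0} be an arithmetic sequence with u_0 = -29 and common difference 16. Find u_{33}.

499

u_i = -29 + (i - 0)·16.
u_{33} = -29 + 33·16 = 499.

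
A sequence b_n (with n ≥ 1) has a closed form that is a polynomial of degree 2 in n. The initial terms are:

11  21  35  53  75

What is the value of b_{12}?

341

1st diffs: 10, 14, 18, 22.
2nd diffs: 4, 4, 4 (constant).
So b_n = 2n^2 + 4n + 5.
Evaluating at n = 12 gives b_{12} = 341.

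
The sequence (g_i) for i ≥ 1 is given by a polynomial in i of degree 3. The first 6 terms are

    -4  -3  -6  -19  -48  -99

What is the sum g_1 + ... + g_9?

1st diffs: 1, -3, -13, -29, -51.
2nd diffs: -4, -10, -16, -22.
3rd diffs: -6, -6, -6 (constant).
So g_i = -i^3 + 4i^2 - 4i - 3.
Continuing: -178, -291, -444.
Summing i = 1..9 (9 terms) gives -1092.

-1092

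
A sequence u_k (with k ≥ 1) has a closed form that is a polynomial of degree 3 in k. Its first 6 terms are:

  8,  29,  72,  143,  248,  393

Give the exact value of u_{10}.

1493

1st diffs: 21, 43, 71, 105, 145.
2nd diffs: 22, 28, 34, 40.
3rd diffs: 6, 6, 6 (constant).
Newton forward-difference form: u_k = 8 + 21·C(k-1,1) + 22·C(k-1,2) + 6·C(k-1,3).
At k = 10: k-1 = 9, so u_{10} = 8 + 189 + 792 + 504 = 1493.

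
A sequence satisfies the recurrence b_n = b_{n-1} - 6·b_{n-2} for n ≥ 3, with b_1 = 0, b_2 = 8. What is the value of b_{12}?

b_3 = 8; b_4 = -40; b_5 = -88; b_6 = 152; b_7 = 680; b_8 = -232; b_9 = -4312; b_{10} = -2920; b_{11} = 22952; b_{12} = 40472.

40472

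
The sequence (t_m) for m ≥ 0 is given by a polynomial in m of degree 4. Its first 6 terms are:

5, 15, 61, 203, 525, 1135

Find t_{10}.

13965

1st diffs: 10, 46, 142, 322, 610.
2nd diffs: 36, 96, 180, 288.
3rd diffs: 60, 84, 108.
4th diffs: 24, 24 (constant).
Newton forward-difference form: t_m = 5 + 10·C(m,1) + 36·C(m,2) + 60·C(m,3) + 24·C(m,4).
At m = 10: m = 10, so t_{10} = 5 + 100 + 1620 + 7200 + 5040 = 13965.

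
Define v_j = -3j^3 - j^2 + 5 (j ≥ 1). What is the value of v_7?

v_7 = -3·7^3 - 1·7^2 + 5 = -1073.

-1073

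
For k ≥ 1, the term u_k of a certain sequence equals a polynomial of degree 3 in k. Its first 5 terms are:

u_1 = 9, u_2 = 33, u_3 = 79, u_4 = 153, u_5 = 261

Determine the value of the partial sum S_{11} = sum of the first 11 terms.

7029

1st diffs: 24, 46, 74, 108.
2nd diffs: 22, 28, 34.
3rd diffs: 6, 6 (constant).
So u_k = k^3 + 5k^2 + 2k + 1.
Continuing: …, 409, 603, 849, 1153, …, u_{11} = 1959.
Summing k = 1..11 (11 terms) gives 7029.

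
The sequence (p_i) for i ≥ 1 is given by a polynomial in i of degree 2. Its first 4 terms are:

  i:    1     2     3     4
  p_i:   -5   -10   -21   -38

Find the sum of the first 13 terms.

-2171

1st diffs: -5, -11, -17.
2nd diffs: -6, -6 (constant).
Newton forward-difference form: p_i = -5 + (-5)·C(i-1,1) + (-6)·C(i-1,2).
Continuing: …, -61, -90, -125, -166, …, p_{13} = -461.
Summing i = 1..13 (13 terms) gives -2171.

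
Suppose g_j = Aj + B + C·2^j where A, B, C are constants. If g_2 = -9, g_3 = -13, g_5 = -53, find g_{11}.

-4061

At j = 2, 3, 5: 2A + B + 4C = -9; 3A + B + 8C = -13; 5A + B + 32C = -53.
Subtracting the first from the second: A + 4C = -4.
Subtracting the second from the third: 2A + 24C = -40.
Solving: C = -2, A = 4, then B = -9.
Hence g_{11} = 4·11 + (-9) + (-2)·2048 = -4061.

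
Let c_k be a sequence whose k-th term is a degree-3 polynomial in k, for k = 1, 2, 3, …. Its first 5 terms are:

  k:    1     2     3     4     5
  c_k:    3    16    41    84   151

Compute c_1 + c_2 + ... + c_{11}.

1st diffs: 13, 25, 43, 67.
2nd diffs: 12, 18, 24.
3rd diffs: 6, 6 (constant).
Newton forward-difference form: c_k = 3 + 13·C(k-1,1) + 12·C(k-1,2) + 6·C(k-1,3).
Continuing: …, 248, 381, 556, 779, …, c_{11} = 1393.
Summing k = 1..11 (11 terms) gives 4708.

4708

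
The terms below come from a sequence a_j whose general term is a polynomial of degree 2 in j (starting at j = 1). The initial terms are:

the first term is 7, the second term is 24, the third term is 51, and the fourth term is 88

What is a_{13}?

871

1st diffs: 17, 27, 37.
2nd diffs: 10, 10 (constant).
So a_j = 5j^2 + 2j.
Evaluating at j = 13 gives a_{13} = 871.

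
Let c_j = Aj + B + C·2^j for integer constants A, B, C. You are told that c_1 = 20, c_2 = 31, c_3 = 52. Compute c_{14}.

81943

The three given values yield: A + B + 2C = 20; 2A + B + 4C = 31; 3A + B + 8C = 52.
Subtracting the first from the second: A + 2C = 11.
Subtracting the second from the third: A + 4C = 21.
Solving: C = 5, A = 1, then B = 9.
So c_j = 1·j + 9 + 5·2^j; at j=14 this is 81943.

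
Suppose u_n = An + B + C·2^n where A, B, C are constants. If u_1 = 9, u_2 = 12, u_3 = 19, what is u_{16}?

131062

Write the equations: A + B + 2C = 9; 2A + B + 4C = 12; 3A + B + 8C = 19.
Subtracting the first from the second: A + 2C = 3.
Subtracting the second from the third: A + 4C = 7.
Solving: C = 2, A = -1, then B = 6.
So u_n = -1·n + 6 + 2·2^n; at n=16 this is 131062.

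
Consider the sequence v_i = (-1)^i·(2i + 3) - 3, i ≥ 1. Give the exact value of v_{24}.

(-1)^24 = 1; 2i + 3 at i=24 is 51; so v_{24} = 48.

48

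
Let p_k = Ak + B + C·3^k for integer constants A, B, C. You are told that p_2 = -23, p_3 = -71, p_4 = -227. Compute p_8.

-19643

Write the equations: 2A + B + 9C = -23; 3A + B + 27C = -71; 4A + B + 81C = -227.
Subtracting the first from the second: A + 18C = -48.
Subtracting the second from the third: A + 54C = -156.
Solving: C = -3, A = 6, then B = -8.
Therefore p_8 = 48 + (-8) + (-3)·6561 = -19643.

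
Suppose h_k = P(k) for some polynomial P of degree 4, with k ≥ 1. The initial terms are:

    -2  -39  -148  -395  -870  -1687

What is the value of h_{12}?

1st diffs: -37, -109, -247, -475, -817.
2nd diffs: -72, -138, -228, -342.
3rd diffs: -66, -90, -114.
4th diffs: -24, -24 (constant).
So h_k = -k^4 - k^3 - 5k^2 + 5.
Evaluating at k = 12 gives h_{12} = -23179.

-23179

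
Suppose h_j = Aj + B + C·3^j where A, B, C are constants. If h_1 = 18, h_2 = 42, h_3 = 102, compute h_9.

59106

The three given values yield: A + B + 3C = 18; 2A + B + 9C = 42; 3A + B + 27C = 102.
Subtracting the first from the second: A + 6C = 24.
Subtracting the second from the third: A + 18C = 60.
Solving: C = 3, A = 6, then B = 3.
Therefore h_9 = 54 + 3 + 3·19683 = 59106.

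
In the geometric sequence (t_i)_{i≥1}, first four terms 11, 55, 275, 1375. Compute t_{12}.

Common ratio r = 5.
t_i = 11·5^(i-1).
t_{12} = 11·5^11 = 537109375.

537109375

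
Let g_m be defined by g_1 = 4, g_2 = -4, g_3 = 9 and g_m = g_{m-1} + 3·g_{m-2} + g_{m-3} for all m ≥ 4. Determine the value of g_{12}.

Applying the relation repeatedly:
g_4 = 1, g_5 = 24, g_6 = 36, g_7 = 109, g_8 = 241, g_9 = 604, g_{10} = 1436, g_{11} = 3489, g_{12} = 8401.

8401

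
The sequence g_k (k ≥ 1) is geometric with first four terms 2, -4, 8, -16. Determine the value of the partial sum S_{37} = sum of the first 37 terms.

Common ratio r = -2.
g_k = 2·(-2)^(k-1).
S = 2·((-2)^37 - 1)/(-2 - 1) = 2·(-137438953472 - 1)/(-3) = 91625968982.

91625968982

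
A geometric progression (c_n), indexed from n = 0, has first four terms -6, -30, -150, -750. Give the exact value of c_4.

-3750

Common ratio r = 5.
c_n = (-6)·5^(n-0).
c_4 = (-6)·5^4 = -3750.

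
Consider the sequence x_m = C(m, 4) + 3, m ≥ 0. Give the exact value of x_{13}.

718

C(13, 4) = 715, so x_{13} = 718.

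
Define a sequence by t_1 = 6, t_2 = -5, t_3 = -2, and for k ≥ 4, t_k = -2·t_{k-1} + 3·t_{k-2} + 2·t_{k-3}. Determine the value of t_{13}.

-56994

Iterate the recurrence:
t_4 = 1, t_5 = -18, t_6 = 35, t_7 = -122, t_8 = 313, t_9 = -922, t_{10} = 2539, t_{11} = -7218, t_{12} = 20209, t_{13} = -56994.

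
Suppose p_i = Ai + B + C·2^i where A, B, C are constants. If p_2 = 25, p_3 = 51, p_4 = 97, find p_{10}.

5173

At i = 2, 3, 4: 2A + B + 4C = 25; 3A + B + 8C = 51; 4A + B + 16C = 97.
Subtracting the first from the second: A + 4C = 26.
Subtracting the second from the third: A + 8C = 46.
Solving: C = 5, A = 6, then B = -7.
So p_i = 6·i + (-7) + 5·2^i; at i=10 this is 5173.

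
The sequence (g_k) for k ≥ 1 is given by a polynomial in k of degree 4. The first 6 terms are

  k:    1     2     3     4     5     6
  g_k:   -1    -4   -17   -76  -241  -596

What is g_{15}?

1st diffs: -3, -13, -59, -165, -355.
2nd diffs: -10, -46, -106, -190.
3rd diffs: -36, -60, -84.
4th diffs: -24, -24 (constant).
So g_k = -k^4 + 4k^3 - 4k^2 - 4k + 4.
Evaluating at k = 15 gives g_{15} = -38081.

-38081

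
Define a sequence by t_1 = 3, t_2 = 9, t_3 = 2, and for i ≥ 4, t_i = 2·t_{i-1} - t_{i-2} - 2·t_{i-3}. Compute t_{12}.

Compute successive terms:
t_4 = -11, t_5 = -42, t_6 = -77, t_7 = -90, t_8 = -19, t_9 = 206, t_{10} = 611, t_{11} = 1054, t_{12} = 1085.

1085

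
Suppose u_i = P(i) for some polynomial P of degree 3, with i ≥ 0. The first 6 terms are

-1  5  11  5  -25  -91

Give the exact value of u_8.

-625

1st diffs: 6, 6, -6, -30, -66.
2nd diffs: 0, -12, -24, -36.
3rd diffs: -12, -12, -12 (constant).
Newton forward-difference form: u_i = -1 + 6·C(i,1) + (-12)·C(i,3).
At i = 8: i = 8, so u_8 = -1 + 48 - 672 = -625.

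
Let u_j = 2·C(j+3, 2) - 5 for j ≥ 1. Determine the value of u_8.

105

C(11, 2) = 55, so u_8 = 105.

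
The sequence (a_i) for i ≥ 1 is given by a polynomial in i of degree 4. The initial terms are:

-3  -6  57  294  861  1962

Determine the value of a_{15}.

93321

1st diffs: -3, 63, 237, 567, 1101.
2nd diffs: 66, 174, 330, 534.
3rd diffs: 108, 156, 204.
4th diffs: 48, 48 (constant).
Newton forward-difference form: a_i = -3 + (-3)·C(i-1,1) + 66·C(i-1,2) + 108·C(i-1,3) + 48·C(i-1,4).
At i = 15: i-1 = 14, so a_{15} = -3 - 42 + 6006 + 39312 + 48048 = 93321.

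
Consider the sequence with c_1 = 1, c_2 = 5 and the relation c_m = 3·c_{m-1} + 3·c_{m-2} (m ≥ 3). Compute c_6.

990

Iterate the recurrence:
c_3 = 18; c_4 = 69; c_5 = 261; c_6 = 990.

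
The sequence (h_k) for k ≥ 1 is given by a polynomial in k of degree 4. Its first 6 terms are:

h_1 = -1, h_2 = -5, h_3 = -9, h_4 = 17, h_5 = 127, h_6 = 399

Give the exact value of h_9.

3327

1st diffs: -4, -4, 26, 110, 272.
2nd diffs: 0, 30, 84, 162.
3rd diffs: 30, 54, 78.
4th diffs: 24, 24 (constant).
Newton forward-difference form: h_k = -1 + (-4)·C(k-1,1) + 30·C(k-1,3) + 24·C(k-1,4).
At k = 9: k-1 = 8, so h_9 = -1 - 32 + 1680 + 1680 = 3327.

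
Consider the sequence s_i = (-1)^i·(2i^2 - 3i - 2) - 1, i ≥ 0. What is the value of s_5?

-34

(-1)^5 = -1; 2i^2 - 3i - 2 at i=5 is 33; so s_5 = -34.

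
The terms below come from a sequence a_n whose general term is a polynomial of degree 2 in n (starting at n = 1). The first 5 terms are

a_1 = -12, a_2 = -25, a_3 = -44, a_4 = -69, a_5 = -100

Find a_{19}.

1st diffs: -13, -19, -25, -31.
2nd diffs: -6, -6, -6 (constant).
So a_n = -3n^2 - 4n - 5.
Evaluating at n = 19 gives a_{19} = -1164.

-1164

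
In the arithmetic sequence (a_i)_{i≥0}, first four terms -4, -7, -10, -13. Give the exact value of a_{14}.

-46

Common difference d = -3.
a_i = -4 + (i - 0)·(-3).
a_{14} = -4 + 14·(-3) = -46.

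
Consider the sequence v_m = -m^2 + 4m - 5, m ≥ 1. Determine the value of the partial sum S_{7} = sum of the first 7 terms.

Over m = 1..7: Σm = 28, Σm² = 140.
Total = (-1)·140 + (4)·28 + (-5)·7 = -63.

-63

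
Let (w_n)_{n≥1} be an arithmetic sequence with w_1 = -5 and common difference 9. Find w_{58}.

508

w_n = -5 + (n - 1)·9.
w_{58} = -5 + 57·9 = 508.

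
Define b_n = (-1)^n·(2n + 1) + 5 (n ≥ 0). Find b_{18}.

(-1)^18 = 1; 2n + 1 at n=18 is 37; so b_{18} = 42.

42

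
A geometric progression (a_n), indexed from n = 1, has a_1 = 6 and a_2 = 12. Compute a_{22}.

Common ratio r = 2.
a_n = 6·2^(n-1).
a_{22} = 6·2^21 = 12582912.

12582912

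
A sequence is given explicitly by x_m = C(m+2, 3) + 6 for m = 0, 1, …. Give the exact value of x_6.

C(8, 3) = 56, so x_6 = 62.

62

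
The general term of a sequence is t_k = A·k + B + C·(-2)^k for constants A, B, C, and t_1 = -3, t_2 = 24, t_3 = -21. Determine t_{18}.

1048632

Plug in k = 1, 2, 3: A + B - 2C = -3; 2A + B + 4C = 24; 3A + B - 8C = -21.
Subtracting the first from the second: A + 6C = 27.
Subtracting the second from the third: A - 12C = -45.
Solving: C = 4, A = 3, then B = 2.
Hence t_{18} = 3·18 + 2 + 4·262144 = 1048632.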